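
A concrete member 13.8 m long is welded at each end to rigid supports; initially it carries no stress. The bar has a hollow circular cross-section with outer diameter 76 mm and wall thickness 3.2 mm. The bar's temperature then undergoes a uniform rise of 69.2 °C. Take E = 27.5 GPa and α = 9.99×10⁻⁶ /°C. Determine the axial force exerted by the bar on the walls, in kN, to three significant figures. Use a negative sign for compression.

Free thermal expansion αLΔT = 9.99e-6 · 13800 · 69.2 = 9.54 mm.
The walls impose strain ε = −(9.54)/13800 = -6.9131e-04; σ = Eε = 27500 · -6.9131e-04 = -19.01 MPa.
Wall reaction R = σ·A = -19.01·731.9 = -13910 N = -13.91 kN.

-13.9 kN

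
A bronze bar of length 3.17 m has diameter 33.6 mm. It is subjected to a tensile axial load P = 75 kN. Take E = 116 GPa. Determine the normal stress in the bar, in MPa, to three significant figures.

A = 886.7 mm².
σ = N/A = 75000/886.7 = 84.58 MPa.

84.6 MPa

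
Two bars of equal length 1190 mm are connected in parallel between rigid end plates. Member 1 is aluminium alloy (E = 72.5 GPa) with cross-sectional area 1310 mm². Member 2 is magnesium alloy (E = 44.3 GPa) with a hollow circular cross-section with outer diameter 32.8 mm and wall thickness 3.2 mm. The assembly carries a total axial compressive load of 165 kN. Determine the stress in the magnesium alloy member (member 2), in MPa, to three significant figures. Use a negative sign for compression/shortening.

-67.6 MPa

A_2 = 297.6 mm².
Equal strain + equilibrium ⇒ each member carries load in proportion to AE: A₁E₁ = 94980000 N, A₂E₂ = 13180000 N, ΣAE = 108200000 N.
σ₂ = P·E₂/ΣAE = -165000·44300/108200000 = -67.58 MPa.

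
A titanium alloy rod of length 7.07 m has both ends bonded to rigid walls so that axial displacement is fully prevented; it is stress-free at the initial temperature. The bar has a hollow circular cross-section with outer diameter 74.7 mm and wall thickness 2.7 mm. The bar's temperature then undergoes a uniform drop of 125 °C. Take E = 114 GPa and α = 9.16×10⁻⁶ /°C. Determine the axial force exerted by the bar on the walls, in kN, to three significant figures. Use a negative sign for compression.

79.7 kN

Free thermal expansion αLΔT = 9.16e-6 · 7070 · -125 = -8.095 mm.
The walls impose strain ε = −(-8.095)/7070 = 1.1450e-03; σ = Eε = 114000 · 1.1450e-03 = 130.5 MPa.
Wall reaction R = σ·A = 130.5·610.7 = 79720 N = 79.72 kN.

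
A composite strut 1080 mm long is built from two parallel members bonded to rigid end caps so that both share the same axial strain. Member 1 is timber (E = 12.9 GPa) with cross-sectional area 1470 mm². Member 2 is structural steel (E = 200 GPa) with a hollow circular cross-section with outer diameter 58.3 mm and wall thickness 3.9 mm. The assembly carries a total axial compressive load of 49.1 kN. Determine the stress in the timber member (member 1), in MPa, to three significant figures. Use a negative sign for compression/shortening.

A_2 = 666.5 mm².
Equal strain + equilibrium ⇒ each member carries load in proportion to AE: A₁E₁ = 18960000 N, A₂E₂ = 133300000 N, ΣAE = 152300000 N.
σ₁ = P·E₁/ΣAE = -49100·12900/152300000 = -4.16 MPa.

-4.16 MPa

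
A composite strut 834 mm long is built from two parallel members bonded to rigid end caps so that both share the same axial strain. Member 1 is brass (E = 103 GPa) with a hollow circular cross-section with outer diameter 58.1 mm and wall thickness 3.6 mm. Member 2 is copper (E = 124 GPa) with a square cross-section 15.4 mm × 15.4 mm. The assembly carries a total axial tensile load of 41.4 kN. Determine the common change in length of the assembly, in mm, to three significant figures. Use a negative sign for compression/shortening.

A_1 = 616.4 mm².
A_2 = 237.2 mm².
Equal strain + equilibrium ⇒ each member carries load in proportion to AE: A₁E₁ = 63490000 N, A₂E₂ = 29410000 N, ΣAE = 92900000 N.
δ = PL/ΣAE = 41400·834/92900000 = 0.3717 mm.

0.372 mm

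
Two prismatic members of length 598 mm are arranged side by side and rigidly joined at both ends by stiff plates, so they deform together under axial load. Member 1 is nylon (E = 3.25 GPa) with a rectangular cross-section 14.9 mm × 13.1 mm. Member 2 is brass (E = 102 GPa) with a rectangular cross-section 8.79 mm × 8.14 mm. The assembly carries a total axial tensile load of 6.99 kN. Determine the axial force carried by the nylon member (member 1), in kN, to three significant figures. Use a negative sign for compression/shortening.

0.559 kN

A_1 = 195.2 mm².
A_2 = 71.55 mm².
Equal strain + equilibrium ⇒ each member carries load in proportion to AE: A₁E₁ = 634400 N, A₂E₂ = 7298000 N, ΣAE = 7933000 N.
F₁ = P·A₁E₁/ΣAE = 6990·634400/7933000 = 559 N.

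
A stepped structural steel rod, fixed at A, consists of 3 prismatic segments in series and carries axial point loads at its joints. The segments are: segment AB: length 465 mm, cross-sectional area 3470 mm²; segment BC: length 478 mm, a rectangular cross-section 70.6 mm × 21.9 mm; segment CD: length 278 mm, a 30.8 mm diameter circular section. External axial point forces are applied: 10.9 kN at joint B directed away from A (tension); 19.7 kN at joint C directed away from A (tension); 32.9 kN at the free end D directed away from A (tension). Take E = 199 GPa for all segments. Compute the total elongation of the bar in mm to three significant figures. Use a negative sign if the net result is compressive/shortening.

0.186 mm

Internal axial forces (sectioning from the free end, tension +): N_CD = 32.9 kN, N_BC = 52.6 kN, N_AB = 63.5 kN.
A_BC = 1546 mm².
A_CD = 745.1 mm².
δ_AB = 63500·465/(3470·199000) = 0.04276 mm
δ_BC = 52600·478/(1546·199000) = 0.08172 mm
δ_CD = 32900·278/(745.1·199000) = 0.06169 mm
δ = Σδ_i = 0.1862 mm.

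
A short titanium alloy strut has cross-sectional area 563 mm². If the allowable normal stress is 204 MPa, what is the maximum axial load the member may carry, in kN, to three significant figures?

115 kN

P_max = σ_allow · A = 204 · 563 = 114900 N = 114.9 kN.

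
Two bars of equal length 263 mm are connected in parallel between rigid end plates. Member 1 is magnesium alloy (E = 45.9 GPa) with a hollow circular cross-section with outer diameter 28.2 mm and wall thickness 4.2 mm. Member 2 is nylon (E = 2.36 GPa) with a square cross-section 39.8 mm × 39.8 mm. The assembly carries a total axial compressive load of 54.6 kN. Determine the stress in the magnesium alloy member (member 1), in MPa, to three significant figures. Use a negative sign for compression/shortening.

-137 MPa

A_1 = 316.7 mm².
A_2 = 1584 mm².
Equal strain + equilibrium ⇒ each member carries load in proportion to AE: A₁E₁ = 14540000 N, A₂E₂ = 3738000 N, ΣAE = 18270000 N.
σ₁ = P·E₁/ΣAE = -54600·45900/18270000 = -137.1 MPa.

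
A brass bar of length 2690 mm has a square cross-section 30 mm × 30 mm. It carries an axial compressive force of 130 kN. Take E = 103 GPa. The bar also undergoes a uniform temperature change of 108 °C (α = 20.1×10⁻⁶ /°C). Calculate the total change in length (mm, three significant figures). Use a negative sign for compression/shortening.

2.07 mm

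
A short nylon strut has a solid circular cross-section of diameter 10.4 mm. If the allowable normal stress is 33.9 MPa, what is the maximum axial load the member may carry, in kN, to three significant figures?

2.88 kN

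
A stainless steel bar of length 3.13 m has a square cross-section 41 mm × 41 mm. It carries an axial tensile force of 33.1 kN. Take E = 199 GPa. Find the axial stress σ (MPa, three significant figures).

19.7 MPa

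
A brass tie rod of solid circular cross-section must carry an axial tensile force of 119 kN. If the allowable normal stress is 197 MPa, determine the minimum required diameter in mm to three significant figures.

27.7 mm

Required area A ≥ P/σ_allow = 119000/197 = 604.1 mm².
For a solid circular section, d ≥ √(4A/π) = 27.73 mm.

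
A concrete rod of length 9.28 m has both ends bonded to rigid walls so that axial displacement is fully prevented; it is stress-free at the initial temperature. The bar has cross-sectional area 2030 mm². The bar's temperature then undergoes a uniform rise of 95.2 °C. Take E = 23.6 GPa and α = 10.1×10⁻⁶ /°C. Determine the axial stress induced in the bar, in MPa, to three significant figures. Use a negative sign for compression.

Free thermal expansion αLΔT = 10.1e-6 · 9280 · 95.2 = 8.923 mm.
The walls impose strain ε = −(8.923)/9280 = -9.6152e-04; σ = Eε = 23600 · -9.6152e-04 = -22.69 MPa.

-22.7 MPa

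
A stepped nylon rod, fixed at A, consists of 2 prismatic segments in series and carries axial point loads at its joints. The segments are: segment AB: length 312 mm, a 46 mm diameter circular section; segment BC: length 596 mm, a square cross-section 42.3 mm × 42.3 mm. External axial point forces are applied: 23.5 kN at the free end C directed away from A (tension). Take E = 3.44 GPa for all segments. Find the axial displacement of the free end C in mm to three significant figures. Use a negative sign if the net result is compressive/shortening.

3.56 mm

Internal axial forces (sectioning from the free end, tension +): N_BC = 23.5 kN, N_AB = 23.5 kN.
A_AB = 1662 mm².
A_BC = 1789 mm².
δ_AB = 23500·312/(1662·3440) = 1.283 mm
δ_BC = 23500·596/(1789·3440) = 2.275 mm
δ = Σδ_i = 3.558 mm.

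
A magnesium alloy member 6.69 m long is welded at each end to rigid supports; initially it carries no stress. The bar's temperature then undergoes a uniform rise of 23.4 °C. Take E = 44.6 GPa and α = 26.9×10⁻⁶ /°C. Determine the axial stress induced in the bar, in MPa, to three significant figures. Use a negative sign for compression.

-28.1 MPa

Free thermal expansion αLΔT = 26.9e-6 · 6690 · 23.4 = 4.211 mm.
The walls impose strain ε = −(4.211)/6690 = -6.2946e-04; σ = Eε = 44600 · -6.2946e-04 = -28.07 MPa.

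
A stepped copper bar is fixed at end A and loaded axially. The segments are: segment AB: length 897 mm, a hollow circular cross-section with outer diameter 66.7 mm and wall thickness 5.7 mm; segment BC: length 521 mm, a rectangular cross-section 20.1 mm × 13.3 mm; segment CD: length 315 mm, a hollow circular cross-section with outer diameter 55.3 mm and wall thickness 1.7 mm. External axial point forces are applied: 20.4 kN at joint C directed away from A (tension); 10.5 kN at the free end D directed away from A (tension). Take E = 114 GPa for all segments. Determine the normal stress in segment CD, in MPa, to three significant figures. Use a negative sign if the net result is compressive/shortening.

Internal axial forces (sectioning from the free end, tension +): N_CD = 10.5 kN, N_BC = 30.9 kN, N_AB = 30.9 kN.
A_CD = 286.3 mm².
σ_CD = N_CD/A_CD = 10500/286.3 = 36.68 MPa.

36.7 MPa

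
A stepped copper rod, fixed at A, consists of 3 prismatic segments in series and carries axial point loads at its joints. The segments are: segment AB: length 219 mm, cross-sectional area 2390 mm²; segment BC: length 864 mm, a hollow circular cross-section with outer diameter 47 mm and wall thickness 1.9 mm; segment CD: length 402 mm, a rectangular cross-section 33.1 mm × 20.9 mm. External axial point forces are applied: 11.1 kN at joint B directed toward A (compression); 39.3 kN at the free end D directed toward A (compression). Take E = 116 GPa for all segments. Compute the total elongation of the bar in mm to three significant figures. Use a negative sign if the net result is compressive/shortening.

Internal axial forces (sectioning from the free end, tension +): N_CD = -39.3 kN, N_BC = -39.3 kN, N_AB = -50.4 kN.
A_BC = 269.2 mm².
A_CD = 691.8 mm².
δ_AB = -50400·219/(2390·116000) = -0.03981 mm
δ_BC = -39300·864/(269.2·116000) = -1.087 mm
δ_CD = -39300·402/(691.8·116000) = -0.1969 mm
δ = Σδ_i = -1.324 mm.

-1.32 mm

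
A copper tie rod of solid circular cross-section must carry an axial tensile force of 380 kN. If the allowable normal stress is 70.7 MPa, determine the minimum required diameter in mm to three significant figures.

Required area A ≥ P/σ_allow = 380000/70.7 = 5375 mm².
For a solid circular section, d ≥ √(4A/π) = 82.73 mm.

82.7 mm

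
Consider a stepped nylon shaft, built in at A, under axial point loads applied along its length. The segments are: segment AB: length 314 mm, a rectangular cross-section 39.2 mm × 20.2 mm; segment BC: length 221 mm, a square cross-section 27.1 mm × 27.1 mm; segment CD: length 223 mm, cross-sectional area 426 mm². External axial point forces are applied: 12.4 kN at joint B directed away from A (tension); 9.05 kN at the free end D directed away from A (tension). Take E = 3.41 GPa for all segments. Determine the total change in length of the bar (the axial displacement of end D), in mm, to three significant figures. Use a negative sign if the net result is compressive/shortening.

4.68 mm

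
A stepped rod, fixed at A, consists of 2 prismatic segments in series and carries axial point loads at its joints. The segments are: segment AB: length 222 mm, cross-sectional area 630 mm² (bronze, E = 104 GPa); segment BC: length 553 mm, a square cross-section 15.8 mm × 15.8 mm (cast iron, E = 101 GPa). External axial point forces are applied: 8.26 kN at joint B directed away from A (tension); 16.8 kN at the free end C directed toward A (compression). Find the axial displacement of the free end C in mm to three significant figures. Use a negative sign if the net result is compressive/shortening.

Internal axial forces (sectioning from the free end, tension +): N_BC = -16.8 kN, N_AB = -8.54 kN.
A_BC = 249.6 mm².
δ_AB = -8540·222/(630·104000) = -0.02894 mm
δ_BC = -16800·553/(249.6·101000) = -0.3685 mm
δ = Σδ_i = -0.3974 mm.

-0.397 mm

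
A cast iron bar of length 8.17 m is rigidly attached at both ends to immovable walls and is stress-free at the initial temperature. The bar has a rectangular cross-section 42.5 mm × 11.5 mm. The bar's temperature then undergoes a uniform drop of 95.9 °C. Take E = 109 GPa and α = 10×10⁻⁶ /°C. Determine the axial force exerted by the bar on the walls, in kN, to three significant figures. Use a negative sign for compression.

51.1 kN

Free thermal expansion αLΔT = 10e-6 · 8170 · -95.9 = -7.835 mm.
The walls impose strain ε = −(-7.835)/8170 = 9.5900e-04; σ = Eε = 109000 · 9.5900e-04 = 104.5 MPa.
Wall reaction R = σ·A = 104.5·488.8 = 51090 N = 51.09 kN.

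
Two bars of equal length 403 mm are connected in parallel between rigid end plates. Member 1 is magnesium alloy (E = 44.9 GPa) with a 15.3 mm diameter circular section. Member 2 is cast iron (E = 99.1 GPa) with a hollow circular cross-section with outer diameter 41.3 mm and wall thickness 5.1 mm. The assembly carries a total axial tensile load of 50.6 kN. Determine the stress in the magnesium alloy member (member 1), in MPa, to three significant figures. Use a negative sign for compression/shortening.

34.6 MPa

A_1 = 183.9 mm².
A_2 = 580 mm².
Equal strain + equilibrium ⇒ each member carries load in proportion to AE: A₁E₁ = 8255000 N, A₂E₂ = 57480000 N, ΣAE = 65730000 N.
σ₁ = P·E₁/ΣAE = 50600·44900/65730000 = 34.56 MPa.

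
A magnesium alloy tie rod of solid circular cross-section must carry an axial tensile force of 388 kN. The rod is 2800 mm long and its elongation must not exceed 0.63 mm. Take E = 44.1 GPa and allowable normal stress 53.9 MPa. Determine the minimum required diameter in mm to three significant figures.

223 mm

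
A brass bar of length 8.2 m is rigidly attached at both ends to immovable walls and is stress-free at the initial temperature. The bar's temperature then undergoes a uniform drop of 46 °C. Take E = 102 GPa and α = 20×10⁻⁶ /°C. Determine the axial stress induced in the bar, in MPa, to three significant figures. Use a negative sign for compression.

Free thermal expansion αLΔT = 20e-6 · 8200 · -46 = -7.544 mm.
The walls impose strain ε = −(-7.544)/8200 = 9.2000e-04; σ = Eε = 102000 · 9.2000e-04 = 93.84 MPa.

93.8 MPa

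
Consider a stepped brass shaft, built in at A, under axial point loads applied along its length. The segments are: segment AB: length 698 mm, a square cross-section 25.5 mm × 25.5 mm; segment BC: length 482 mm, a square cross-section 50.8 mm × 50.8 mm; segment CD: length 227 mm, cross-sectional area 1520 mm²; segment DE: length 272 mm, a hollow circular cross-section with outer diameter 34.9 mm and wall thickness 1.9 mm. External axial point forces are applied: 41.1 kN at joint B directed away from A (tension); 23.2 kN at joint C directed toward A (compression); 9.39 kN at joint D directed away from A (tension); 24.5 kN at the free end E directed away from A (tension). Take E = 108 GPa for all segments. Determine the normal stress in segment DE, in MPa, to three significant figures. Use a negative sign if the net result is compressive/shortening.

124 MPa

Internal axial forces (sectioning from the free end, tension +): N_DE = 24.5 kN, N_CD = 33.89 kN, N_BC = 10.69 kN, N_AB = 51.79 kN.
A_DE = 197 mm².
σ_DE = N_DE/A_DE = 24500/197 = 124.4 MPa.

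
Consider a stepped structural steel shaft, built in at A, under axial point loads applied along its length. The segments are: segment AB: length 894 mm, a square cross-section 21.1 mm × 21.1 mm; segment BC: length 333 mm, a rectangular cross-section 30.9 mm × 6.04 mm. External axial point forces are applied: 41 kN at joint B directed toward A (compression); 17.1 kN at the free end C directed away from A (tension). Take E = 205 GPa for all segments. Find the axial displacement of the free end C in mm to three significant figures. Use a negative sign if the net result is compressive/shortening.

-0.0853 mm

Internal axial forces (sectioning from the free end, tension +): N_BC = 17.1 kN, N_AB = -23.9 kN.
A_AB = 445.2 mm².
A_BC = 186.6 mm².
δ_AB = -23900·894/(445.2·205000) = -0.2341 mm
δ_BC = 17100·333/(186.6·205000) = 0.1488 mm
δ = Σδ_i = -0.08528 mm.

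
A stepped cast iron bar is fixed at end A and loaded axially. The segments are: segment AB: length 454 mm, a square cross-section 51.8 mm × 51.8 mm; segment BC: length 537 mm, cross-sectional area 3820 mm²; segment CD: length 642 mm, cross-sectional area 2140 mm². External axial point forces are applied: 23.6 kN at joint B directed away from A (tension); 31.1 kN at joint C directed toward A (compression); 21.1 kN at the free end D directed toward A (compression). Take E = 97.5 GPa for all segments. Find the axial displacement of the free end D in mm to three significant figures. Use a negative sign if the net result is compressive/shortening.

-0.190 mm

Internal axial forces (sectioning from the free end, tension +): N_CD = -21.1 kN, N_BC = -52.2 kN, N_AB = -28.6 kN.
A_AB = 2683 mm².
δ_AB = -28600·454/(2683·97500) = -0.04963 mm
δ_BC = -52200·537/(3820·97500) = -0.07526 mm
δ_CD = -21100·642/(2140·97500) = -0.06492 mm
δ = Σδ_i = -0.1898 mm.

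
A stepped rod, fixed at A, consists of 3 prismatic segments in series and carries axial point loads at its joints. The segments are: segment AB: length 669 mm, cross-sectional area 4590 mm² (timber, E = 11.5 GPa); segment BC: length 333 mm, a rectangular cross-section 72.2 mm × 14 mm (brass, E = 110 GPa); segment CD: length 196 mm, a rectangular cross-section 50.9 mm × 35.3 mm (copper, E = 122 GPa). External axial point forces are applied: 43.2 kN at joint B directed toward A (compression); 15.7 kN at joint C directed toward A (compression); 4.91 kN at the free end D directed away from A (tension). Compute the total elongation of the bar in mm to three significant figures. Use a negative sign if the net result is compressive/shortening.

Internal axial forces (sectioning from the free end, tension +): N_CD = 4.91 kN, N_BC = -10.79 kN, N_AB = -53.99 kN.
A_BC = 1011 mm².
A_CD = 1797 mm².
δ_AB = -53990·669/(4590·11500) = -0.6843 mm
δ_BC = -10790·333/(1011·110000) = -0.03232 mm
δ_CD = 4910·196/(1797·122000) = 0.00439 mm
δ = Σδ_i = -0.7122 mm.

-0.712 mm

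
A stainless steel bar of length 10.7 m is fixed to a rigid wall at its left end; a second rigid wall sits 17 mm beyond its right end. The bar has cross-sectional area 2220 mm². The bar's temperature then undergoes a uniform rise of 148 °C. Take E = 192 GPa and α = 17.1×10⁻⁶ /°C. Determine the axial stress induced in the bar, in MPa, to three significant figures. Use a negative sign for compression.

-181 MPa

Free thermal expansion αLΔT = 17.1e-6 · 10700 · 148 = 27.08 mm.
The walls engage after the gap closes; constrained expansion = 27.08 − 17 = 10.08 mm.
The walls impose strain ε = −(10.08)/10700 = -9.4201e-04; σ = Eε = 192000 · -9.4201e-04 = -180.9 MPa.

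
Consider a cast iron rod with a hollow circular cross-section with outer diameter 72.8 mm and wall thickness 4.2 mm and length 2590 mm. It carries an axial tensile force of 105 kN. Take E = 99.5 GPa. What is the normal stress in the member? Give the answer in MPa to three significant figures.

116 MPa

A = 905.2 mm².
σ = N/A = 105000/905.2 = 116 MPa.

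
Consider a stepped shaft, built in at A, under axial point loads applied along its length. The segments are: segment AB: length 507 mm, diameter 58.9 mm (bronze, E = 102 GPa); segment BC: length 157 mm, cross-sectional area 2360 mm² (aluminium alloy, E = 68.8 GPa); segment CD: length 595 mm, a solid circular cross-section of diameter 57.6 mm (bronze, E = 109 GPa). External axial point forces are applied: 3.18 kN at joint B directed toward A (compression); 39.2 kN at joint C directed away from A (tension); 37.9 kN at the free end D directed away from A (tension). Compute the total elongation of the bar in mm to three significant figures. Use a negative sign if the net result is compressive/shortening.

Internal axial forces (sectioning from the free end, tension +): N_CD = 37.9 kN, N_BC = 77.1 kN, N_AB = 73.92 kN.
A_AB = 2725 mm².
A_CD = 2606 mm².
δ_AB = 73920·507/(2725·102000) = 0.1348 mm
δ_BC = 77100·157/(2360·68800) = 0.07455 mm
δ_CD = 37900·595/(2606·109000) = 0.0794 mm
δ = Σδ_i = 0.2888 mm.

0.289 mm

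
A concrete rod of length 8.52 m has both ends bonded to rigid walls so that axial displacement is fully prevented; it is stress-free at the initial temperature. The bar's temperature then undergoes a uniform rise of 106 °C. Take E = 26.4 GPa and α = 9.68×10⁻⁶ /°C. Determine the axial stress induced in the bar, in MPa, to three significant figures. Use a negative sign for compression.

-27.1 MPa

Free thermal expansion αLΔT = 9.68e-6 · 8520 · 106 = 8.742 mm.
The walls impose strain ε = −(8.742)/8520 = -1.0261e-03; σ = Eε = 26400 · -1.0261e-03 = -27.09 MPa.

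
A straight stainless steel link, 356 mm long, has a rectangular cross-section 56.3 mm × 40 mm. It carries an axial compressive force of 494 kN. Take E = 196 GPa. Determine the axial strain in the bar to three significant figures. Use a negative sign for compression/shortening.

-0.00112

A = 2252 mm².
σ = N/A = -219.4 MPa; ε = σ/E = -219.4/196000 = -1.119e-03.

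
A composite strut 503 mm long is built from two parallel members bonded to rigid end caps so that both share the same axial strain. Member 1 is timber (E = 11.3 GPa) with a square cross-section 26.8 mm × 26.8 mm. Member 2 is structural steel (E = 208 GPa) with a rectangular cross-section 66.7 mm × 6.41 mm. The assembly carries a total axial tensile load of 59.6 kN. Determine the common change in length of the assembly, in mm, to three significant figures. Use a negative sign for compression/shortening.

A_1 = 718.2 mm².
A_2 = 427.5 mm².
Equal strain + equilibrium ⇒ each member carries load in proportion to AE: A₁E₁ = 8116000 N, A₂E₂ = 88930000 N, ΣAE = 97050000 N.
δ = PL/ΣAE = 59600·503/97050000 = 0.3089 mm.

0.309 mm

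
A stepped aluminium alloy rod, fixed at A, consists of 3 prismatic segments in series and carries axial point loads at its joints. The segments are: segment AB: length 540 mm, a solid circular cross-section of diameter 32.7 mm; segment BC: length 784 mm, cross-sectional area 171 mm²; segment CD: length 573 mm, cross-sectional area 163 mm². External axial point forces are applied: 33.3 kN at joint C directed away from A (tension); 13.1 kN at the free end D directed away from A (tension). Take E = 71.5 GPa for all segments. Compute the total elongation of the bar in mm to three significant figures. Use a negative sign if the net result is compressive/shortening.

4.04 mm

Internal axial forces (sectioning from the free end, tension +): N_CD = 13.1 kN, N_BC = 46.4 kN, N_AB = 46.4 kN.
A_AB = 839.8 mm².
δ_AB = 46400·540/(839.8·71500) = 0.4173 mm
δ_BC = 46400·784/(171·71500) = 2.975 mm
δ_CD = 13100·573/(163·71500) = 0.6441 mm
δ = Σδ_i = 4.037 mm.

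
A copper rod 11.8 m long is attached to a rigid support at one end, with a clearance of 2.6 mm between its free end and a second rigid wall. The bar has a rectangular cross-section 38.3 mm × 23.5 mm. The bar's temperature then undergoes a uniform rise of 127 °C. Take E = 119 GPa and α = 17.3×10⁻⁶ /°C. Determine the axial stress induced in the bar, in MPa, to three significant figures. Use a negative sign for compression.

-235 MPa

Free thermal expansion αLΔT = 17.3e-6 · 11800 · 127 = 25.93 mm.
The walls engage after the gap closes; constrained expansion = 25.93 − 2.6 = 23.33 mm.
The walls impose strain ε = −(23.33)/11800 = -1.9768e-03; σ = Eε = 119000 · -1.9768e-03 = -235.2 MPa.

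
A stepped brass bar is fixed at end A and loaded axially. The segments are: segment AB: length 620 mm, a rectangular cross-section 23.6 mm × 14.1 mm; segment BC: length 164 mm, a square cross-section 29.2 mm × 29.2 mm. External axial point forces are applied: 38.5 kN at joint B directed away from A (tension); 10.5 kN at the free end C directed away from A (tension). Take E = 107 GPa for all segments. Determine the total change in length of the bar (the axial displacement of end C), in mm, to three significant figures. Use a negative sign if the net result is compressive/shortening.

0.872 mm

Internal axial forces (sectioning from the free end, tension +): N_BC = 10.5 kN, N_AB = 49 kN.
A_AB = 332.8 mm².
A_BC = 852.6 mm².
δ_AB = 49000·620/(332.8·107000) = 0.8532 mm
δ_BC = 10500·164/(852.6·107000) = 0.01887 mm
δ = Σδ_i = 0.8721 mm.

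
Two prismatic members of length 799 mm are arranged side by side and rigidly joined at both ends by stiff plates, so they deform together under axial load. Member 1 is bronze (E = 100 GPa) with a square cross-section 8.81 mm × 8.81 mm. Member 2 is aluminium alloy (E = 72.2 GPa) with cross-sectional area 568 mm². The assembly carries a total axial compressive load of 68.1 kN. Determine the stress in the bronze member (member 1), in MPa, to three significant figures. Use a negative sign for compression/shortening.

A_1 = 77.62 mm².
Equal strain + equilibrium ⇒ each member carries load in proportion to AE: A₁E₁ = 7762000 N, A₂E₂ = 41010000 N, ΣAE = 48770000 N.
σ₁ = P·E₁/ΣAE = -68100·100000/48770000 = -139.6 MPa.

-140 MPa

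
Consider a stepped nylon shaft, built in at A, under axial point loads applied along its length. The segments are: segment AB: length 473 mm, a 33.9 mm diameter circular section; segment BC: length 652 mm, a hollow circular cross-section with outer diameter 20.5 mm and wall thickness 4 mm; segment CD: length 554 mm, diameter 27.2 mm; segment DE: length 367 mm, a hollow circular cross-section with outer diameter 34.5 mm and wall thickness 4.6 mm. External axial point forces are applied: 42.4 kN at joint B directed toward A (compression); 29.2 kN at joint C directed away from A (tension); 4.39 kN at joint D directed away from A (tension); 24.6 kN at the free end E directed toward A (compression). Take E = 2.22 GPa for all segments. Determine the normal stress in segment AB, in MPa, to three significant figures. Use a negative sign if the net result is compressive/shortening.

Internal axial forces (sectioning from the free end, tension +): N_DE = -24.6 kN, N_CD = -20.21 kN, N_BC = 8.99 kN, N_AB = -33.41 kN.
A_AB = 902.6 mm².
σ_AB = N_AB/A_AB = -33410/902.6 = -37.02 MPa.

-37.0 MPa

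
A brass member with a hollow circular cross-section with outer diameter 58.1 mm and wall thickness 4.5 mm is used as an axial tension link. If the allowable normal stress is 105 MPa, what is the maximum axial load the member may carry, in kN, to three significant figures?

79.6 kN

A = 757.8 mm².
P_max = σ_allow · A = 105 · 757.8 = 79560 N = 79.56 kN.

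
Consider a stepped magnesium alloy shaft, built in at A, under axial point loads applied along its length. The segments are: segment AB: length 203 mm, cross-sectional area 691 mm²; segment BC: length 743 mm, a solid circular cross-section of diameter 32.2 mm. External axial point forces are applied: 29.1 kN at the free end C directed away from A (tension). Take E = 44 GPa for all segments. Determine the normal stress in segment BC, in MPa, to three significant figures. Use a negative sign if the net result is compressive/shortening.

Internal axial forces (sectioning from the free end, tension +): N_BC = 29.1 kN, N_AB = 29.1 kN.
A_BC = 814.3 mm².
σ_BC = N_BC/A_BC = 29100/814.3 = 35.73 MPa.

35.7 MPa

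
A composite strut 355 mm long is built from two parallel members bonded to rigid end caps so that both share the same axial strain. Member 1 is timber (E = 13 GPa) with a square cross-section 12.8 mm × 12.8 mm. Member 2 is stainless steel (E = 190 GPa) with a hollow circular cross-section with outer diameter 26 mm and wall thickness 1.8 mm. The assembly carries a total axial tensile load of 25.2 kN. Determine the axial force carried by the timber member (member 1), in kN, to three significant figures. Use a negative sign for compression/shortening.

1.91 kN

A_1 = 163.8 mm².
A_2 = 136.8 mm².
Equal strain + equilibrium ⇒ each member carries load in proportion to AE: A₁E₁ = 2130000 N, A₂E₂ = 26000000 N, ΣAE = 28130000 N.
F₁ = P·A₁E₁/ΣAE = 25200·2130000/28130000 = 1908 N.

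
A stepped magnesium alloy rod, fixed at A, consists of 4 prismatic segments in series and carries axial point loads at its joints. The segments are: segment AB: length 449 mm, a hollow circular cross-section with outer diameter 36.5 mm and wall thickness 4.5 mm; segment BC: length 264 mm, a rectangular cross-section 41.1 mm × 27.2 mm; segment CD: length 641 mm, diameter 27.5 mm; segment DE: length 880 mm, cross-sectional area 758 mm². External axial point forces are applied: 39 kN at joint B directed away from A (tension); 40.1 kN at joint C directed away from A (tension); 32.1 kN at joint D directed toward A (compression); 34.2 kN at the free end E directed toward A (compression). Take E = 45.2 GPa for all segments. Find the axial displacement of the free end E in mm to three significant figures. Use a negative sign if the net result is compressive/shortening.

Internal axial forces (sectioning from the free end, tension +): N_DE = -34.2 kN, N_CD = -66.3 kN, N_BC = -26.2 kN, N_AB = 12.8 kN.
A_AB = 452.4 mm².
A_BC = 1118 mm².
A_CD = 594 mm².
δ_AB = 12800·449/(452.4·45200) = 0.2811 mm
δ_BC = -26200·264/(1118·45200) = -0.1369 mm
δ_CD = -66300·641/(594·45200) = -1.583 mm
δ_DE = -34200·880/(758·45200) = -0.8784 mm
δ = Σδ_i = -2.317 mm.

-2.32 mm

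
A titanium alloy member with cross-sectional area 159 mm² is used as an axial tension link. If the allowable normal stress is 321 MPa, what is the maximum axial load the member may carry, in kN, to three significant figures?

51.0 kN

P_max = σ_allow · A = 321 · 159 = 51040 N = 51.04 kN.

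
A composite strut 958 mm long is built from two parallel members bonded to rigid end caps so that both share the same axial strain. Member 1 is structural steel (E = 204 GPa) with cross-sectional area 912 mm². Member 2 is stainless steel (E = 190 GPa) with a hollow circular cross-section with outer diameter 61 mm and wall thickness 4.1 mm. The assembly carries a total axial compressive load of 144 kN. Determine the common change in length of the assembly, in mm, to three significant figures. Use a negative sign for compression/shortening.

-0.424 mm

A_2 = 732.9 mm².
Equal strain + equilibrium ⇒ each member carries load in proportion to AE: A₁E₁ = 186000000 N, A₂E₂ = 139300000 N, ΣAE = 325300000 N.
δ = PL/ΣAE = -144000·958/325300000 = -0.4241 mm.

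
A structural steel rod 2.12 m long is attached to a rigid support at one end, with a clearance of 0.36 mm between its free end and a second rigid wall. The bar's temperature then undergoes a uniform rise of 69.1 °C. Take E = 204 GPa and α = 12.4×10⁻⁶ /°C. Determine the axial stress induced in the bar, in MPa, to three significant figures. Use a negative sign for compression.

-140 MPa

Free thermal expansion αLΔT = 12.4e-6 · 2120 · 69.1 = 1.817 mm.
The walls engage after the gap closes; constrained expansion = 1.817 − 0.36 = 1.457 mm.
The walls impose strain ε = −(1.457)/2120 = -6.8703e-04; σ = Eε = 204000 · -6.8703e-04 = -140.2 MPa.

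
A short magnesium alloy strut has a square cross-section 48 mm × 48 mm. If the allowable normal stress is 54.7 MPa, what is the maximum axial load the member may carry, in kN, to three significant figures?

126 kN

A = 2304 mm².
P_max = σ_allow · A = 54.7 · 2304 = 126000 N = 126 kN.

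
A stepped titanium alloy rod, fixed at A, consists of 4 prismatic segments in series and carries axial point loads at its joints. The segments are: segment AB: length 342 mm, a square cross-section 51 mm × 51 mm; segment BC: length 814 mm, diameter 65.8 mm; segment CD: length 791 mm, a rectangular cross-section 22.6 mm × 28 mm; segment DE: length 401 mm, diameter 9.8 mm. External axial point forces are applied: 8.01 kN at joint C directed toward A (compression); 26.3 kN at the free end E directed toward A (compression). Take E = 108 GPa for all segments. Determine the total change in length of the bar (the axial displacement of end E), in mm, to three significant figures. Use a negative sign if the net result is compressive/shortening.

-1.72 mm

Internal axial forces (sectioning from the free end, tension +): N_DE = -26.3 kN, N_CD = -26.3 kN, N_BC = -34.31 kN, N_AB = -34.31 kN.
A_AB = 2601 mm².
A_BC = 3400 mm².
A_CD = 632.8 mm².
A_DE = 75.43 mm².
δ_AB = -34310·342/(2601·108000) = -0.04177 mm
δ_BC = -34310·814/(3400·108000) = -0.07605 mm
δ_CD = -26300·791/(632.8·108000) = -0.3044 mm
δ_DE = -26300·401/(75.43·108000) = -1.295 mm
δ = Σδ_i = -1.717 mm.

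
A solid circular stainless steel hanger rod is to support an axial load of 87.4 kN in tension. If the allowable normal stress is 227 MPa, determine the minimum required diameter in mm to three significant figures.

Required area A ≥ P/σ_allow = 87400/227 = 385 mm².
For a solid circular section, d ≥ √(4A/π) = 22.14 mm.

22.1 mm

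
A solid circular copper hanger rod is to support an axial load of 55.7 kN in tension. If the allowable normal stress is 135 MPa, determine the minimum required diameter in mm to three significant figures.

22.9 mm

Required area A ≥ P/σ_allow = 55700/135 = 412.6 mm².
For a solid circular section, d ≥ √(4A/π) = 22.92 mm.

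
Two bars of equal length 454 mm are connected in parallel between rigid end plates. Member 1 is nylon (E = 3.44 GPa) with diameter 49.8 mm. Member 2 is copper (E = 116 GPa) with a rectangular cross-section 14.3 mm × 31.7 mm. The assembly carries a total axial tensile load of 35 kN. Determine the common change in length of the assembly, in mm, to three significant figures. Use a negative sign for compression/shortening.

A_1 = 1948 mm².
A_2 = 453.3 mm².
Equal strain + equilibrium ⇒ each member carries load in proportion to AE: A₁E₁ = 6700000 N, A₂E₂ = 52580000 N, ΣAE = 59280000 N.
δ = PL/ΣAE = 35000·454/59280000 = 0.268 mm.

0.268 mm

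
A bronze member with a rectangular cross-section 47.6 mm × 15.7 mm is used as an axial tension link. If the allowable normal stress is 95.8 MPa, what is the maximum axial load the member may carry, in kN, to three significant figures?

71.6 kN

A = 747.3 mm².
P_max = σ_allow · A = 95.8 · 747.3 = 71590 N = 71.59 kN.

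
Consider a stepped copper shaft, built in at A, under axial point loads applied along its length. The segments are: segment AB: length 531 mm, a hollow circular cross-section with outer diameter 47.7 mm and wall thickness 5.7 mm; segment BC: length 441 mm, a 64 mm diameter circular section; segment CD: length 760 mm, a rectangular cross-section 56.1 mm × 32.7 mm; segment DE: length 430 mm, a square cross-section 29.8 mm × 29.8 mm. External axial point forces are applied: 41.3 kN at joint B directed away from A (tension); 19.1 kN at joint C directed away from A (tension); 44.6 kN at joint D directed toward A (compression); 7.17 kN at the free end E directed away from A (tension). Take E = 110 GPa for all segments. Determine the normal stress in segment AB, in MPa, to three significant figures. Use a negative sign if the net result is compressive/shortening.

30.5 MPa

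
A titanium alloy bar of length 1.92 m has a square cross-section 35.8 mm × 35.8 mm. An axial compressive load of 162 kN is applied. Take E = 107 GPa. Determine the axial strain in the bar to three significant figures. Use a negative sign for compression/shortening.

-0.00118

A = 1282 mm².
σ = N/A = -126.4 MPa; ε = σ/E = -126.4/107000 = -1.181e-03.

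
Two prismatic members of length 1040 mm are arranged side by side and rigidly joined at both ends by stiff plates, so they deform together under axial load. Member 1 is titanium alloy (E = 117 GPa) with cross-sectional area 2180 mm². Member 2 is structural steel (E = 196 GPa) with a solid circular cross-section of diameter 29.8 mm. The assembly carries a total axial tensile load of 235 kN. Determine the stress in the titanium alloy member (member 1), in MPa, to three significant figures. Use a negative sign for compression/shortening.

70.2 MPa

A_2 = 697.5 mm².
Equal strain + equilibrium ⇒ each member carries load in proportion to AE: A₁E₁ = 255100000 N, A₂E₂ = 136700000 N, ΣAE = 391800000 N.
σ₁ = P·E₁/ΣAE = 235000·117000/391800000 = 70.18 MPa.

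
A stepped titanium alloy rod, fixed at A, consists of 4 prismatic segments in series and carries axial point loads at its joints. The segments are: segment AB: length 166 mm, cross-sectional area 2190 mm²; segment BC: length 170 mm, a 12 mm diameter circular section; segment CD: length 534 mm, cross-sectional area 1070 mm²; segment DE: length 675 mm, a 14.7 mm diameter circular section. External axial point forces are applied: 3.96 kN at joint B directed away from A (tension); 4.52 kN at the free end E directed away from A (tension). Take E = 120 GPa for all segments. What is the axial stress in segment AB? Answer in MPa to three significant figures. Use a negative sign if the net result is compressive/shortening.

Internal axial forces (sectioning from the free end, tension +): N_DE = 4.52 kN, N_CD = 4.52 kN, N_BC = 4.52 kN, N_AB = 8.48 kN.
σ_AB = N_AB/A_AB = 8480/2190 = 3.872 MPa.

3.87 MPa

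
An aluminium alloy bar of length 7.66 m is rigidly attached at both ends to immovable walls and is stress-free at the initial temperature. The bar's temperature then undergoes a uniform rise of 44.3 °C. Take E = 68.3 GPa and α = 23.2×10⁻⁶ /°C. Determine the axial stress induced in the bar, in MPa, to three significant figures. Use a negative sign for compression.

-70.2 MPa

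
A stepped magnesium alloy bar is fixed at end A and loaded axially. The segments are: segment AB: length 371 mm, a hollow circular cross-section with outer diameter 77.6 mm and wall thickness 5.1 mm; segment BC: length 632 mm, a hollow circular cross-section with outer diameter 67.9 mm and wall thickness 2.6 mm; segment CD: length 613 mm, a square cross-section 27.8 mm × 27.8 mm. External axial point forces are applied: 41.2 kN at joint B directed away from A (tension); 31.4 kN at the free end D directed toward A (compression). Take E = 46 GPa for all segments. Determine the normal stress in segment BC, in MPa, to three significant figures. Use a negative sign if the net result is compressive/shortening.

-58.9 MPa

Internal axial forces (sectioning from the free end, tension +): N_CD = -31.4 kN, N_BC = -31.4 kN, N_AB = 9.8 kN.
A_BC = 533.4 mm².
σ_BC = N_BC/A_BC = -31400/533.4 = -58.87 MPa.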